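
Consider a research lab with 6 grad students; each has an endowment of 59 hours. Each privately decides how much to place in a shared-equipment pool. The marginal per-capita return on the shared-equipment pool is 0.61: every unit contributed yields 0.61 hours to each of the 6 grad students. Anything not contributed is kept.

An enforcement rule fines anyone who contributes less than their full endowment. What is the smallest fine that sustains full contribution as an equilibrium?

23.01 hours

Given the others contribute fully, the best deviation is to contribute 0 (any partial contribution still incurs the fine and gives up units whose private return 0.61 is below 1).
Deviating from 59 to 0 saves 59 hours but forfeits the deviator's share of the drop in the shared-equipment pool: 0.61 × 59 = 35.99.
So the deviation gain is 59 − 35.99 = 23.01, and the fine must be at least 23.01 hours to wipe it out.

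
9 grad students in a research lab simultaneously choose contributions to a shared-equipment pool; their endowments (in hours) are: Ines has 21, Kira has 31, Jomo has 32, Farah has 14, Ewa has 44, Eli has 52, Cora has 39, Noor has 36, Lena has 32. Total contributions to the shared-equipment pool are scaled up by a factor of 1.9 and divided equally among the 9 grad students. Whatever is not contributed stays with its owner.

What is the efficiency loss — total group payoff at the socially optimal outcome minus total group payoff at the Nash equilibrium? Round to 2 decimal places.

270.90 hours

The private return per contributed unit is 1.9/9 = 0.2111 < 1 for every player regardless of endowment, so the Nash equilibrium is zero contribution and the group total is Σ E_j = 21 + 31 + 32 + 14 + 44 + 52 + 39 + 36 + 32 = 301.
Each contributed unit returns 1.900 to the group, so the social optimum is full contribution by everyone: group total = 1.900 × 301 = 571.90.
Efficiency loss = (1.900 − 1) × 301 = 270.90.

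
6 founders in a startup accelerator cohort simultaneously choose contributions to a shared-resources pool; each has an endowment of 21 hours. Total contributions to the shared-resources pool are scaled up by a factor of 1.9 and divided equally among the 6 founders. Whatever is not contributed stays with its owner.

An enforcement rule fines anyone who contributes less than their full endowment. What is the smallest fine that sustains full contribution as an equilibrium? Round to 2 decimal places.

14.35 hours

Given the others contribute fully, the best deviation is to contribute 0 (any partial contribution still incurs the fine and gives up units whose private return 0.3167 is below 1).
Deviating from 21 to 0 saves 21 hours but forfeits the deviator's share of the drop in the shared-resources pool: 1.9/6 × 21 = 6.65.
So the deviation gain is 21 − 6.65 = 14.35, and the fine must be at least 14.35 hours to wipe it out.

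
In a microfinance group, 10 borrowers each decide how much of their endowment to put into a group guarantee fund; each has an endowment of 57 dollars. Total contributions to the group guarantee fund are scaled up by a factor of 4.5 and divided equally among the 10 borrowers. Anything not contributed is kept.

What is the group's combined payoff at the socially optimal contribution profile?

2565.00 dollars

Each contributed unit returns 4.500 to the group as a whole (0.4500 to each of 10 players), which exceeds 1, so the social optimum is full contribution: group total = 4.500 × 570 = 2565.00.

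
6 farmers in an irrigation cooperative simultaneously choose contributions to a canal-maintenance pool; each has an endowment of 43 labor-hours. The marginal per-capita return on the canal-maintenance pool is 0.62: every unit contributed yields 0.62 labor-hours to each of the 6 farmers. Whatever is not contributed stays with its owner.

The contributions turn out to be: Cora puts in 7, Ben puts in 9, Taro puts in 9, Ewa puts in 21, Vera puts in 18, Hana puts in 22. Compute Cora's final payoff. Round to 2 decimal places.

Total contributed: 7 + 9 + 9 + 21 + 18 + 22 = 86.
Each receives 0.62 × 86 = 53.32 from the canal-maintenance pool.
Cora keeps 43 − 7 = 36, so Cora's payoff is 36 + 53.32 = 89.32.

89.32 labor-hours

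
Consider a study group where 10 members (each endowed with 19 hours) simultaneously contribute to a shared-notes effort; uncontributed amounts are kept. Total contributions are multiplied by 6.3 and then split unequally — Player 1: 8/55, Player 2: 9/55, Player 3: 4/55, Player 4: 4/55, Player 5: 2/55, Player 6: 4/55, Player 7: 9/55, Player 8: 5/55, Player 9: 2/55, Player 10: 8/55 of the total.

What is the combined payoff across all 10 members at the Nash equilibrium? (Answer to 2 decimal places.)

391.40 hours

For player j, contributing a unit is worthwhile iff 6.3 × (j's share) ≥ 1, i.e. iff j's share is at least 0.1587.
Player 2 and Player 7 clear that bar, contributing 19 each; the remaining 8 contribute 0. Total contributed: 38.
The shared-notes effort pays out 6.3 × 38 = 239.40 in total (split across the unequal shares, but the aggregate is all that matters for the group sum).
The 8 free-riders keep 19 each, adding 152. Group total = 152 + 239.40 = 391.40.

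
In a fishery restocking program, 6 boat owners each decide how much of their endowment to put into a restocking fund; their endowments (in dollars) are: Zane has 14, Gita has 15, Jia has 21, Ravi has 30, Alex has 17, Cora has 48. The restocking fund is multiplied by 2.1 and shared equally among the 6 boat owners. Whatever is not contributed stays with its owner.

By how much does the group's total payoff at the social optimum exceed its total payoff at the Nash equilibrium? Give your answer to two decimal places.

The private return per contributed unit is 2.1/6 = 0.3500 < 1 for every player regardless of endowment, so the Nash equilibrium is zero contribution and the group total is Σ E_j = 14 + 15 + 21 + 30 + 17 + 48 = 145.
Each contributed unit returns 2.100 to the group, so the social optimum is full contribution by everyone: group total = 2.100 × 145 = 304.50.
Efficiency loss = (2.100 − 1) × 145 = 159.50.

159.50 dollars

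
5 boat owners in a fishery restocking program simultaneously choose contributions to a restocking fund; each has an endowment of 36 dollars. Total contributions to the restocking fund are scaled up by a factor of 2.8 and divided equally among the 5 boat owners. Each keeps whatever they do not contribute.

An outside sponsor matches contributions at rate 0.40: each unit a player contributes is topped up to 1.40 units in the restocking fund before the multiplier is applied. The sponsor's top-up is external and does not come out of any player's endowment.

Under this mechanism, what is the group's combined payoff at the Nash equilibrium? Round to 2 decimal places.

Even with the mechanism, each unit contributed returns only 2.8 × 1.40 / 5 = 0.7840 per unit of net cost, so contributing nothing is still dominant.
At the Nash equilibrium no one contributes; group total payoff = 5 × 36 = 180.

180.00 dollars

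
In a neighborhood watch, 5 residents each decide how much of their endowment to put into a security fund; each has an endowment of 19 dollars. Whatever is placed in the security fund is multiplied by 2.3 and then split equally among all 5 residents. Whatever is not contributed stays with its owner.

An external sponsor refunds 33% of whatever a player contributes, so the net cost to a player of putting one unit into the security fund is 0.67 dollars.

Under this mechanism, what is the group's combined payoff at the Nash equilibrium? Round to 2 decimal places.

With the mechanism, a contributed unit returns (2.3/5) / 0.67 = 0.6866 per unit of net cost — still below 1 — so contributing 0 remains dominant for every player.
Everyone keeps their endowment and the group total is 5 × 19 = 95.

95.00 dollars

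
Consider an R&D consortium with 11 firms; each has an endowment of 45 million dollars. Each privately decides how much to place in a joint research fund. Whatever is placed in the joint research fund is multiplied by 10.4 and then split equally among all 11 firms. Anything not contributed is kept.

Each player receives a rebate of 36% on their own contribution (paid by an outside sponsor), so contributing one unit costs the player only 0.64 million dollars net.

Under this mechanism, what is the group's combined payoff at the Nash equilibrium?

Under the mechanism each unit contributed yields (10.4/11) / 0.64 = 1.4773 back to its contributor per unit of net cost, which exceeds 1, making full contribution the dominant choice for everyone.
So the Nash equilibrium is full contribution by all 11; the group earns 11 × (45 × 0.36 + 10.4 × 45) = 5326.20.

5326.20 million dollars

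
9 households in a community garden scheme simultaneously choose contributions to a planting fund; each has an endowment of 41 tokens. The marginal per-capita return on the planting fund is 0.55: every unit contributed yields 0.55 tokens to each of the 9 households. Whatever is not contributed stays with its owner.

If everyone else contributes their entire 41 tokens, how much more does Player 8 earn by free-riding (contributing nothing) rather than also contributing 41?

18.45 tokens

Switching from a contribution of 41 to 0 lets Player 8 keep an extra 41 tokens, but lowers the planting fund by 41, which costs Player 8 their own share of that drop: 0.55 × 41 = 22.55.
Net gain = 41 − 22.55 = 18.45. The private return per contributed unit (0.55) is below 1, so free-riding is indeed the best response regardless of what the others do.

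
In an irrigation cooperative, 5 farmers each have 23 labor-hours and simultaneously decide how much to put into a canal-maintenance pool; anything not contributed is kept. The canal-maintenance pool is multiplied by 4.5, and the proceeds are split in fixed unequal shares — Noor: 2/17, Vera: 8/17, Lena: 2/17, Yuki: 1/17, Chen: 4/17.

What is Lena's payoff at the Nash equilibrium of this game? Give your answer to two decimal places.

Each unit j contributes comes back to j as 4.5 × (j's share), so j prefers to contribute only if that share exceeds 1/4.5 = 0.2222; otherwise keeping the unit dominates.
Vera and Chen clear that bar, contributing 23 each; the remaining 3 contribute 0. Total contributed: 46.
Lena keeps 23 and receives 4.5 × 46 × 2/17 = 24.35 from the canal-maintenance pool, for a payoff of 47.35.

47.35 labor-hours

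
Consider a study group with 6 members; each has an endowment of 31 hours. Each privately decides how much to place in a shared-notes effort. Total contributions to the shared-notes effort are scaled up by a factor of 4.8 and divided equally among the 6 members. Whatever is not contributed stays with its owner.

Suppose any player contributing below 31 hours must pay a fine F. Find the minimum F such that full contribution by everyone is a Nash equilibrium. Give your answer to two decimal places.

6.20 hours

Given the others contribute fully, the best deviation is to contribute 0 (any partial contribution still incurs the fine and gives up units whose private return 0.8000 is below 1).
Deviating from 31 to 0 saves 31 hours but forfeits the deviator's share of the drop in the shared-notes effort: 4.8/6 × 31 = 24.80.
So the deviation gain is 31 − 24.80 = 6.20, and the fine must be at least 6.20 hours to wipe it out.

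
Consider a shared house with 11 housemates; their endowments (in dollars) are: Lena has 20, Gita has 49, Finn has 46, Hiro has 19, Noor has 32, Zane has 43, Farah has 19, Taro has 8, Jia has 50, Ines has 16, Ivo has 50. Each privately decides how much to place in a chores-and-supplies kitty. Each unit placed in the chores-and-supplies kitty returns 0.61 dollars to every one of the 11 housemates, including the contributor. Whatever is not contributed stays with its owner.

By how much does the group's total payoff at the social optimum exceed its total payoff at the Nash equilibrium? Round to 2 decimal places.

The private return per contributed unit is 0.61 < 1 for everyone, so the Nash equilibrium is zero contribution and the group total is Σ E_j = 20 + 49 + 46 + 19 + 32 + 43 + 19 + 8 + 50 + 16 + 50 = 352.
Each contributed unit returns 6.710 to the group, so the social optimum is full contribution by everyone: group total = 6.710 × 352 = 2361.92.
Efficiency loss = (6.710 − 1) × 352 = 2009.92.

2009.92 dollars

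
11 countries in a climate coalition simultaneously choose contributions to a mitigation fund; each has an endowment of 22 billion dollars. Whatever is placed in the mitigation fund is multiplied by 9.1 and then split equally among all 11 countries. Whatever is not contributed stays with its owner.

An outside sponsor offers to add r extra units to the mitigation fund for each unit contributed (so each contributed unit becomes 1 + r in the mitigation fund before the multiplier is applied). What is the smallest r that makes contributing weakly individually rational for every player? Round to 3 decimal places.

0.209

With matching at rate r, one contributed unit becomes (1 + r) in the mitigation fund and returns 9.1 × (1 + r) / 11 to the contributor.
Setting this equal to 1: 1 + r = 11/9.1 = 1.2088.
So the minimum matching rate is r = 1.2088 − 1 = 0.209.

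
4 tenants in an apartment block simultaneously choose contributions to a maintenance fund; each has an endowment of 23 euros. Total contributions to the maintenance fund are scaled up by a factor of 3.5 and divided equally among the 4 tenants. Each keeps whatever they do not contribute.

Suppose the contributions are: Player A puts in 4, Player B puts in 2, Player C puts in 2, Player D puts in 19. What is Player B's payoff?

Total contributed: 4 + 2 + 2 + 19 = 27.
Each receives 3.5 × 27 / 4 = 23.63 from the maintenance fund.
Player B keeps 23 − 2 = 21, so Player B's payoff is 21 + 23.63 = 44.63.

44.63 euros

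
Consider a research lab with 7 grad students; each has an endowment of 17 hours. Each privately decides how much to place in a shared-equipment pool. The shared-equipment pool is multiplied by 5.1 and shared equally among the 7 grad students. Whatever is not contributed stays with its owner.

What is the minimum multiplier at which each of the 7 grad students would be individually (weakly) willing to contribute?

A contributed unit returns (multiplier)/7 to its contributor.
This reaches 1 exactly when the multiplier is 7.

7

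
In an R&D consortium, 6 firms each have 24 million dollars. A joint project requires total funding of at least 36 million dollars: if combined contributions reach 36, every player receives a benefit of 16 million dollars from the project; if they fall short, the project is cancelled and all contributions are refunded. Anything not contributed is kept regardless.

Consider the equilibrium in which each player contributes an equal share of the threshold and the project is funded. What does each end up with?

34 million dollars

Equal share of the threshold: 36/6 = 6.
At this profile no one gains by cutting their contribution: any cut drops the total below 36, the project is cancelled, contributions are refunded, and the deviator ends with 24, which is less than 24 − 6 + 16 = 34. Contributing more than 6 just wastes the excess. So contributing exactly 6 is a best response.
Each player's payoff: 24 − 6 + 16 = 34.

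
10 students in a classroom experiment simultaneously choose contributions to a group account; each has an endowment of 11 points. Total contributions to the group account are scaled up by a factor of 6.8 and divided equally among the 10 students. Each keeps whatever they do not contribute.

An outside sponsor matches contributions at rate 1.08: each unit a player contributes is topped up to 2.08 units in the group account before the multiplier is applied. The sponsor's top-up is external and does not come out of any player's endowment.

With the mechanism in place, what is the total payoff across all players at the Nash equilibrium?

Under the mechanism each unit contributed yields 6.8 × 2.08 / 10 = 1.4144 back to its contributor per unit of net cost, which exceeds 1, making full contribution the dominant choice for everyone.
So the Nash equilibrium is full contribution by all 10; the group earns 6.8 × 2.08 × 110 = 1555.84.

1555.84 points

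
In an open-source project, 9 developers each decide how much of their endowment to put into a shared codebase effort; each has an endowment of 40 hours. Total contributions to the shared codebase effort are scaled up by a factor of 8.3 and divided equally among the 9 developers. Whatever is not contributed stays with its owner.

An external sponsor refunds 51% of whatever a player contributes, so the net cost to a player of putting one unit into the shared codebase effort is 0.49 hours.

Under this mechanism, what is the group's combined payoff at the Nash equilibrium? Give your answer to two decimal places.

3171.60 hours

With the mechanism, a contributed unit returns (8.3/9) / 0.49 = 1.8821 per unit of net cost to the contributor — now above 1 — so contributing fully is weakly dominant for every player.
So the Nash equilibrium is full contribution by all 9; the group earns 9 × (40 × 0.51 + 8.3 × 40) = 3171.60.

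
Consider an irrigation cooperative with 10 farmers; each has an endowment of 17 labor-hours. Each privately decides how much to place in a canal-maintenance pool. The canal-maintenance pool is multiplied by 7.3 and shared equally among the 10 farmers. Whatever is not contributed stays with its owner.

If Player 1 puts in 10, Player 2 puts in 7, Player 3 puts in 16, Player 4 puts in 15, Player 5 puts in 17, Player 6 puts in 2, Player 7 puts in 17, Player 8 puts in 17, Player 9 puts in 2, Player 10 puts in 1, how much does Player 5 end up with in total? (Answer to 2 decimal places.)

75.92 labor-hours

Total contributed: 10 + 7 + 16 + 15 + 17 + 2 + 17 + 17 + 2 + 1 = 104.
Each receives 7.3 × 104 / 10 = 75.92 from the canal-maintenance pool.
Player 5 keeps 17 − 17 = 0, so Player 5's payoff is 0 + 75.92 = 75.92.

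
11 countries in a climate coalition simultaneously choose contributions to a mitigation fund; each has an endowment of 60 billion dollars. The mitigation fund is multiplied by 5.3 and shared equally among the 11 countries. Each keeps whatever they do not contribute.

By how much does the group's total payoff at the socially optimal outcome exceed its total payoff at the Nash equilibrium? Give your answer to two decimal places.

Each contributed unit returns 5.3/11 = 0.4818 to its contributor — below 1 — so contributing 0 is dominant for every player. At the Nash equilibrium everyone keeps their 60, and the group total is 11 × 60 = 660.
Each contributed unit returns 5.300 to the group as a whole (0.4818 to each of 11 players), which exceeds 1, so the social optimum is full contribution: group total = 5.300 × 660 = 3498.00.
Efficiency loss = 3498.00 − 660 = 2838.00.

2838.00 billion dollars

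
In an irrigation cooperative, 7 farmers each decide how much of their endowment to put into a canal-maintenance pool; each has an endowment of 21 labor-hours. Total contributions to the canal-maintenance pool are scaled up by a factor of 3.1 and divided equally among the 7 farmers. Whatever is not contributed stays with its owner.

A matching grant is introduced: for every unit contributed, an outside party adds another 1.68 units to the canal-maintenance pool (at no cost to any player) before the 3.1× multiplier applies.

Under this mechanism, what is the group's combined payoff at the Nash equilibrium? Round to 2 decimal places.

1221.28 labor-hours

The effective private return per unit is now 3.1 × 2.68 / 7 = 1.1869 > 1, so every player's dominant strategy flips to full contribution.
At the Nash equilibrium everyone contributes 21. Group total payoff = 3.1 × 2.68 × 147 = 1221.28.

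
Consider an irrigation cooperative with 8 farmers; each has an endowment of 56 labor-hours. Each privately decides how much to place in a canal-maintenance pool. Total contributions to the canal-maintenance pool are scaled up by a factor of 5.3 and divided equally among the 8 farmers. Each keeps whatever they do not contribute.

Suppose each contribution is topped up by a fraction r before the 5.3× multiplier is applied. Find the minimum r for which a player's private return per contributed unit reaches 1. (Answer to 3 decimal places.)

With matching at rate r, one contributed unit becomes (1 + r) in the canal-maintenance pool and returns 5.3 × (1 + r) / 8 to the contributor.
Setting this equal to 1: 1 + r = 8/5.3 = 1.5094.
So the minimum matching rate is r = 1.5094 − 1 = 0.509.

0.509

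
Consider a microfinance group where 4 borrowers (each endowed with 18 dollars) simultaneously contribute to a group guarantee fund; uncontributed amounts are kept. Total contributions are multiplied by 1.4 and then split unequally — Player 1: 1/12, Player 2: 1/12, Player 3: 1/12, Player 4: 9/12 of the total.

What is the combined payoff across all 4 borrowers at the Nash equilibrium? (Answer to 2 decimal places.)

A player with share s gets back 1.4·s per unit contributed, so full contribution is dominant for anyone with s > 1/1.4 = 0.7143 and zero contribution is dominant for anyone below.
Only Player 4 (9/12) clears that bar, contributing 18; the remaining 3 contribute 0. Total contributed: 18.
The group guarantee fund pays out 1.4 × 18 = 25.20 in total (split across the unequal shares, but the aggregate is all that matters for the group sum).
The 3 free-riders keep 18 each, adding 54. Group total = 54 + 25.20 = 79.20.

79.20 dollars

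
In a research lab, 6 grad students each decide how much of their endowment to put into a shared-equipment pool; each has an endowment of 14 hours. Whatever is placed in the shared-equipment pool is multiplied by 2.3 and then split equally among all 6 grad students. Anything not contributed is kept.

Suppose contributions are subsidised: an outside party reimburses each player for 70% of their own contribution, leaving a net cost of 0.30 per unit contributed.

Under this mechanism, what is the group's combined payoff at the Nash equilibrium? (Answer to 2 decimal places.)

252.00 hours

With the mechanism, a contributed unit returns (2.3/6) / 0.30 = 1.2778 per unit of net cost to the contributor — now above 1 — so contributing fully is weakly dominant for every player.
So the Nash equilibrium is full contribution by all 6; the group earns 6 × (14 × 0.70 + 2.3 × 14) = 252.00.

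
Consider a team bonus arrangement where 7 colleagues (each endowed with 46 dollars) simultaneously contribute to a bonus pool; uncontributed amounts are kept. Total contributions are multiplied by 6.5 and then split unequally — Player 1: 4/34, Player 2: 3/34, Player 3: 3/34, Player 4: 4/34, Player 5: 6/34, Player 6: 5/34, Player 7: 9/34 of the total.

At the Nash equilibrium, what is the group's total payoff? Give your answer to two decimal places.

828.00 dollars

A player with share s gets back 6.5·s per unit contributed, so full contribution is dominant for anyone with s > 1/6.5 = 0.1538 and zero contribution is dominant for anyone below.
Player 5 and Player 7 clear that bar, contributing 46 each; the remaining 5 contribute 0. Total contributed: 92.
The bonus pool pays out 6.5 × 92 = 598.00 in total (split across the unequal shares, but the aggregate is all that matters for the group sum).
The 5 free-riders keep 46 each, adding 230. Group total = 230 + 598.00 = 828.00.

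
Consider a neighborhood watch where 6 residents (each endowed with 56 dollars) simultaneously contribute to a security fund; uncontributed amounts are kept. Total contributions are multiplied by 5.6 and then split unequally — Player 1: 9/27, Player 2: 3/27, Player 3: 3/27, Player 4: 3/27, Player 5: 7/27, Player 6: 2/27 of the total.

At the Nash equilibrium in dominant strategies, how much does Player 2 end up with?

125.69 dollars

Player j's private return per contributed unit is 5.6 × (j's share). Contributing is weakly dominant for j when that share is at least 1/5.6 = 0.1786, and contributing 0 is dominant otherwise.
Player 1 and Player 5 clear that bar, contributing 56 each; the remaining 4 contribute 0. Total contributed: 112.
Player 2 keeps 56 and receives 5.6 × 112 × 3/27 = 69.69 from the security fund, for a payoff of 125.69.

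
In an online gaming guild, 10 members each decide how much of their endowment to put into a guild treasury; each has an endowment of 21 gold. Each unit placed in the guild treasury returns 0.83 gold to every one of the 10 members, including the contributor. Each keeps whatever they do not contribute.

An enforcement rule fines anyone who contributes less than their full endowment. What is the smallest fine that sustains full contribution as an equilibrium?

3.57 gold

Given the others contribute fully, the best deviation is to contribute 0 (any partial contribution still incurs the fine and gives up units whose private return 0.83 is below 1).
Deviating from 21 to 0 saves 21 gold but forfeits the deviator's share of the drop in the guild treasury: 0.83 × 21 = 17.43.
So the deviation gain is 21 − 17.43 = 3.57, and the fine must be at least 3.57 gold to wipe it out.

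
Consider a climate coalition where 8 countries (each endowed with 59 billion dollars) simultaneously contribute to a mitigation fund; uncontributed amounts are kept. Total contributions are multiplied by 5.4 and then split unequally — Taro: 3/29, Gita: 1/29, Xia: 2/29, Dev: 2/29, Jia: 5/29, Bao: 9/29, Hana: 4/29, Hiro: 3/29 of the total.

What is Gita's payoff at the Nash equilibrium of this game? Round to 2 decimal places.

Each unit j contributes comes back to j as 5.4 × (j's share), so j prefers to contribute only if that share exceeds 1/5.4 = 0.1852; otherwise keeping the unit dominates.
The only share above 0.1852 is Bao's 9/29, contributing 59; the remaining 7 contribute 0. Total contributed: 59.
Gita keeps 59 and receives 5.4 × 59 × 1/29 = 10.99 from the mitigation fund, for a payoff of 69.99.

69.99 billion dollars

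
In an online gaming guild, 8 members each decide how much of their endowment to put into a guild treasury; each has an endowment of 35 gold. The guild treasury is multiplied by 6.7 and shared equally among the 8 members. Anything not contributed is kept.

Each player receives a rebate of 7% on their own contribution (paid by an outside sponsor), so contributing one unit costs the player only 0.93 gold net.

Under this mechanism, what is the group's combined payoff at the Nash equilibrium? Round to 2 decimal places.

280.00 gold

With the mechanism, a contributed unit returns (6.7/8) / 0.93 = 0.9005 per unit of net cost — still below 1 — so contributing 0 remains dominant for every player.
Everyone keeps their endowment and the group total is 8 × 35 = 280.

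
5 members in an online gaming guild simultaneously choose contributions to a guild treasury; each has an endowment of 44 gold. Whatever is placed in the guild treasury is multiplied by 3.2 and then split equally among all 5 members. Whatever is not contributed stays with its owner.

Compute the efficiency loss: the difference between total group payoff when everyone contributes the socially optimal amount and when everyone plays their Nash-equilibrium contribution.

484.00 gold

Each contributed unit returns 3.2/5 = 0.6400 to its contributor — below 1 — so contributing 0 is dominant for every player. At the Nash equilibrium everyone keeps their 44, and the group total is 5 × 44 = 220.
Each contributed unit returns 3.200 to the group as a whole (0.6400 to each of 5 players), which exceeds 1, so the social optimum is full contribution: group total = 3.200 × 220 = 704.00.
Efficiency loss = 704.00 − 220 = 484.00.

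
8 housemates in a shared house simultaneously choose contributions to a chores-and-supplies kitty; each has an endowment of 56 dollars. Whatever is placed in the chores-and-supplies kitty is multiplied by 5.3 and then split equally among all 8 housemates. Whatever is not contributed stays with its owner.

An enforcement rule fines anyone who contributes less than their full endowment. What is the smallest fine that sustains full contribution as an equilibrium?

18.90 dollars

Given the others contribute fully, the best deviation is to contribute 0 (any partial contribution still incurs the fine and gives up units whose private return 0.6625 is below 1).
Deviating from 56 to 0 saves 56 dollars but forfeits the deviator's share of the drop in the chores-and-supplies kitty: 5.3/8 × 56 = 37.10.
So the deviation gain is 56 − 37.10 = 18.90, and the fine must be at least 18.90 dollars to wipe it out.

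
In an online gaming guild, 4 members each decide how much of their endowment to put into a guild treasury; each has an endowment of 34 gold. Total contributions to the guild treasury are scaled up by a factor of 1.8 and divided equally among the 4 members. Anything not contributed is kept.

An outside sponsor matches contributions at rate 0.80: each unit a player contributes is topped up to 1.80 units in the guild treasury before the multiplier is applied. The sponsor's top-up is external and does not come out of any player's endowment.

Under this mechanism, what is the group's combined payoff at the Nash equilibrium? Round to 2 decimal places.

With the mechanism, a contributed unit returns 1.8 × 1.80 / 4 = 0.8100 per unit of net cost — still below 1 — so contributing 0 remains dominant for every player.
Everyone keeps their endowment and the group total is 4 × 34 = 136.

136.00 gold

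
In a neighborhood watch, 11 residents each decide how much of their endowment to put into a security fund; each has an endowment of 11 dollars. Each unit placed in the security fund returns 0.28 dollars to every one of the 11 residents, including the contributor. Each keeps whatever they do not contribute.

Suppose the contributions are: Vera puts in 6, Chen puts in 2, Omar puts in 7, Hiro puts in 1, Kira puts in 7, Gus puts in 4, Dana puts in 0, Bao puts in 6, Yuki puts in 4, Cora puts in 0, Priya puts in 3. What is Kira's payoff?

15.20 dollars

Total contributed: 6 + 2 + 7 + 1 + 7 + 4 + 0 + 6 + 4 + 0 + 3 = 40.
Each receives 0.28 × 40 = 11.20 from the security fund.
Kira keeps 11 − 7 = 4, so Kira's payoff is 4 + 11.20 = 15.20.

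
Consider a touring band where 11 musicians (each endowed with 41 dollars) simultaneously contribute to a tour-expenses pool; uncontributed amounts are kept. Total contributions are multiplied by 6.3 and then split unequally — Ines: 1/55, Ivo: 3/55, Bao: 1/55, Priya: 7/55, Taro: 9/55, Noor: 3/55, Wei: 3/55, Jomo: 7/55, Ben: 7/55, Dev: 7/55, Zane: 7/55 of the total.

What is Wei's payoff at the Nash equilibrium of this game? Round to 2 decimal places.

A player with share s gets back 6.3·s per unit contributed, so full contribution is dominant for anyone with s > 1/6.3 = 0.1587 and zero contribution is dominant for anyone below.
Only Taro (9/55) clears that bar, contributing 41; the remaining 10 contribute 0. Total contributed: 41.
Wei keeps 41 and receives 6.3 × 41 × 3/55 = 14.09 from the tour-expenses pool, for a payoff of 55.09.

55.09 dollars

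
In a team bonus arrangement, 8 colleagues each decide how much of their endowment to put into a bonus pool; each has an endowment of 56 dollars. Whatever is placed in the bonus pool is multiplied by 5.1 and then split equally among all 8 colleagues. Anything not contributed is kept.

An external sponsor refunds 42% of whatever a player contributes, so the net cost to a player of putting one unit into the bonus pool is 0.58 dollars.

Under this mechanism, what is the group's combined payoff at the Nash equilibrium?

2472.96 dollars

The effective private return per unit is now (5.1/8) / 0.58 = 1.0991 > 1, so every player's dominant strategy flips to full contribution.
So the Nash equilibrium is full contribution by all 8; the group earns 8 × (56 × 0.42 + 5.1 × 56) = 2472.96.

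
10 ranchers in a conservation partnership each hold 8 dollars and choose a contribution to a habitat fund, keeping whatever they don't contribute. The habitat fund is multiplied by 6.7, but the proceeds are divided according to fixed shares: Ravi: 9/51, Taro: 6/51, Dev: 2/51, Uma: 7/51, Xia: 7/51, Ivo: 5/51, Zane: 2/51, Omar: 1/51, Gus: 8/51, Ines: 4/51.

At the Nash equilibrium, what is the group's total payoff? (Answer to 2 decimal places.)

171.20 dollars

Player j's private return per contributed unit is 6.7 × (j's share). Contributing is weakly dominant for j when that share is at least 1/6.7 = 0.1493, and contributing 0 is dominant otherwise.
Ravi and Gus are above the threshold, contributing 8 each; the remaining 8 contribute 0. Total contributed: 16.
The habitat fund pays out 6.7 × 16 = 107.20 in total (split across the unequal shares, but the aggregate is all that matters for the group sum).
The 8 free-riders keep 8 each, adding 64. Group total = 64 + 107.20 = 171.20.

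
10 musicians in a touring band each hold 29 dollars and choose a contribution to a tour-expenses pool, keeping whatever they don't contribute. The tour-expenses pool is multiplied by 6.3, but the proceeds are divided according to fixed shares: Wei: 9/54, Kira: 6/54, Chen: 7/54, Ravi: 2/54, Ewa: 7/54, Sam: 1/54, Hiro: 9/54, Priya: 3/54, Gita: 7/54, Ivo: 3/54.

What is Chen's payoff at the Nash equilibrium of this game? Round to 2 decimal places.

76.37 dollars

Each unit j contributes comes back to j as 6.3 × (j's share), so j prefers to contribute only if that share exceeds 1/6.3 = 0.1587; otherwise keeping the unit dominates.
Wei and Hiro clear that bar, contributing 29 each; the remaining 8 contribute 0. Total contributed: 58.
Chen keeps 29 and receives 6.3 × 58 × 7/54 = 47.37 from the tour-expenses pool, for a payoff of 76.37.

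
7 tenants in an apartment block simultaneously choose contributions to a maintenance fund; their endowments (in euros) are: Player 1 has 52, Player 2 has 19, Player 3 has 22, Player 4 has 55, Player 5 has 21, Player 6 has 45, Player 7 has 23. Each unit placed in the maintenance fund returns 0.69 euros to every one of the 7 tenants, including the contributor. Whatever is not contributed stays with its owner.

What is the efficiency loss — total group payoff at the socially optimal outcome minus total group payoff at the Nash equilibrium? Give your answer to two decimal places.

The private return per contributed unit is 0.69 < 1 for everyone, so the Nash equilibrium is zero contribution and the group total is Σ E_j = 52 + 19 + 22 + 55 + 21 + 45 + 23 = 237.
Each contributed unit returns 4.830 to the group, so the social optimum is full contribution by everyone: group total = 4.830 × 237 = 1144.71.
Efficiency loss = (4.830 − 1) × 237 = 907.71.

907.71 euros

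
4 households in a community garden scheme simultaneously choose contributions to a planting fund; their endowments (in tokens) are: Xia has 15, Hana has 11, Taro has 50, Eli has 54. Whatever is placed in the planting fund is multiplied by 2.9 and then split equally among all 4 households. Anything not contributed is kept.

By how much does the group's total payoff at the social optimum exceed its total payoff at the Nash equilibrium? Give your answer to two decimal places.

247.00 tokens

The private return per contributed unit is 2.9/4 = 0.7250 < 1 for every player regardless of endowment, so the Nash equilibrium is zero contribution and the group total is Σ E_j = 15 + 11 + 50 + 54 = 130.
Each contributed unit returns 2.900 to the group, so the social optimum is full contribution by everyone: group total = 2.900 × 130 = 377.00.
Efficiency loss = (2.900 − 1) × 130 = 247.00.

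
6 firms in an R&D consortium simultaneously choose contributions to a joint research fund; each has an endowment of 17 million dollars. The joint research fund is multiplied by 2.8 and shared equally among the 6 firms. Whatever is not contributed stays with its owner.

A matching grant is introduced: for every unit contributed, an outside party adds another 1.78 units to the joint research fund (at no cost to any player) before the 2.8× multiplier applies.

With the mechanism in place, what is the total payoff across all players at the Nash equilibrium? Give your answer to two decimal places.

Under the mechanism each unit contributed yields 2.8 × 2.78 / 6 = 1.2973 back to its contributor per unit of net cost, which exceeds 1, making full contribution the dominant choice for everyone.
At the Nash equilibrium everyone contributes 17. Group total payoff = 2.8 × 2.78 × 102 = 793.97.

793.97 million dollars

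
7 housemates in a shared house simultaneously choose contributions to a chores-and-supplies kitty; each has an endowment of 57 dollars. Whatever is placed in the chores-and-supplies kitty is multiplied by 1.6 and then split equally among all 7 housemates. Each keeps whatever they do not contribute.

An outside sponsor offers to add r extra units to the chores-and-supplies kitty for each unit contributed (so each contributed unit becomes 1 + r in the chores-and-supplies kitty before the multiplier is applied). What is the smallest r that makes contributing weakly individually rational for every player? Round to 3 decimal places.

With matching at rate r, one contributed unit becomes (1 + r) in the chores-and-supplies kitty and returns 1.6 × (1 + r) / 7 to the contributor.
Setting this equal to 1: 1 + r = 7/1.6 = 4.3750.
So the minimum matching rate is r = 4.3750 − 1 = 3.375.

3.375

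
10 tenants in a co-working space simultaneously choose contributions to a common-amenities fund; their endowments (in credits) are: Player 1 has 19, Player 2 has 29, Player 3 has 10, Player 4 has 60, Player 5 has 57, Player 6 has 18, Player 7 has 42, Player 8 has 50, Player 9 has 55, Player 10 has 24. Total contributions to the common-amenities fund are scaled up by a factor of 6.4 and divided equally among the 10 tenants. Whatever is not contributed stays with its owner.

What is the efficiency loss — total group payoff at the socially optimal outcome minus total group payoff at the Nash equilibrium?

The private return per contributed unit is 6.4/10 = 0.6400 < 1 for every player regardless of endowment, so the Nash equilibrium is zero contribution and the group total is Σ E_j = 19 + 29 + 10 + 60 + 57 + 18 + 42 + 50 + 55 + 24 = 364.
Each contributed unit returns 6.400 to the group, so the social optimum is full contribution by everyone: group total = 6.400 × 364 = 2329.60.
Efficiency loss = (6.400 − 1) × 364 = 1965.60.

1965.60 credits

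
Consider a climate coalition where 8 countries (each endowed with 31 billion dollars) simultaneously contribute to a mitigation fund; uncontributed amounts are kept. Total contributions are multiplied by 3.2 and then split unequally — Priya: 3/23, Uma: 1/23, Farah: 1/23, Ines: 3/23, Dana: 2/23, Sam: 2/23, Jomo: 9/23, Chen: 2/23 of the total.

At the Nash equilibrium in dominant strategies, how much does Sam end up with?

39.63 billion dollars

Each unit j contributes comes back to j as 3.2 × (j's share), so j prefers to contribute only if that share exceeds 1/3.2 = 0.3125; otherwise keeping the unit dominates.
The only share above 0.3125 is Jomo's 9/23, contributing 31; the remaining 7 contribute 0. Total contributed: 31.
Sam keeps 31 and receives 3.2 × 31 × 2/23 = 8.63 from the mitigation fund, for a payoff of 39.63.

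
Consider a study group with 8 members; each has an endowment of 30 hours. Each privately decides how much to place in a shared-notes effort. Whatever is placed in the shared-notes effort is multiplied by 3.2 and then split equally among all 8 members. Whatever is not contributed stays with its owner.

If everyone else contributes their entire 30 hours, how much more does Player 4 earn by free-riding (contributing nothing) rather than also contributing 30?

Switching from a contribution of 30 to 0 lets Player 4 keep an extra 30 hours, but lowers the shared-notes effort by 30, which costs Player 4 their own share of that drop: 3.2/8 × 30 = 12.00.
Net gain = 30 − 12.00 = 18.00. The private return per contributed unit (0.4000) is below 1, so free-riding is indeed the best response regardless of what the others do.

18.00 hours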